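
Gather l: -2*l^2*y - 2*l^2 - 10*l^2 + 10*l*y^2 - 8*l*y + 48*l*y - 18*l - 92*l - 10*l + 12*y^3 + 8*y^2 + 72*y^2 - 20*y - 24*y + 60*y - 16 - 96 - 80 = l^2*(-2*y - 12) + l*(10*y^2 + 40*y - 120) + 12*y^3 + 80*y^2 + 16*y - 192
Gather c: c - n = c - n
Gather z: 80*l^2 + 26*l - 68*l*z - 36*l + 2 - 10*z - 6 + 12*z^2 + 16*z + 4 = 80*l^2 - 10*l + 12*z^2 + z*(6 - 68*l)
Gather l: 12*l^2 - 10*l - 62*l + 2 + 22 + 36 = 12*l^2 - 72*l + 60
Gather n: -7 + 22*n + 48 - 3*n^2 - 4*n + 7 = -3*n^2 + 18*n + 48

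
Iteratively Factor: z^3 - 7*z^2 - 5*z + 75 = (z - 5)*(z^2 - 2*z - 15) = (z - 5)^2*(z + 3)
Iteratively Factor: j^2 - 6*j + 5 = (j - 5)*(j - 1)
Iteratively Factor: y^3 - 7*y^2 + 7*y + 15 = (y + 1)*(y^2 - 8*y + 15) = (y - 5)*(y + 1)*(y - 3)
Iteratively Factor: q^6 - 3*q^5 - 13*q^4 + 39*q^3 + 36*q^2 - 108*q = (q - 3)*(q^5 - 13*q^3 + 36*q) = (q - 3)^2*(q^4 + 3*q^3 - 4*q^2 - 12*q) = (q - 3)^2*(q - 2)*(q^3 + 5*q^2 + 6*q) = (q - 3)^2*(q - 2)*(q + 2)*(q^2 + 3*q) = (q - 3)^2*(q - 2)*(q + 2)*(q + 3)*(q)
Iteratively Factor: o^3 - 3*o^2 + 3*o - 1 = (o - 1)*(o^2 - 2*o + 1) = (o - 1)^2*(o - 1)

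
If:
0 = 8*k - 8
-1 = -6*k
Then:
No Solution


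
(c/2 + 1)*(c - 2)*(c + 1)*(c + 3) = c^4/2 + 2*c^3 - c^2/2 - 8*c - 6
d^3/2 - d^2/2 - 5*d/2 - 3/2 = (d/2 + 1/2)*(d - 3)*(d + 1)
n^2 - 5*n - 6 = (n - 6)*(n + 1)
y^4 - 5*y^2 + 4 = (y - 2)*(y - 1)*(y + 1)*(y + 2)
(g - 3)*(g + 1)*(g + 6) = g^3 + 4*g^2 - 15*g - 18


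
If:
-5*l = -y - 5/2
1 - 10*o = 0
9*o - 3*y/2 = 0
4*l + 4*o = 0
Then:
No Solution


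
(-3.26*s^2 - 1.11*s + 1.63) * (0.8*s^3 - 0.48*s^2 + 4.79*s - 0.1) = -2.608*s^5 + 0.6768*s^4 - 13.7786*s^3 - 5.7733*s^2 + 7.9187*s - 0.163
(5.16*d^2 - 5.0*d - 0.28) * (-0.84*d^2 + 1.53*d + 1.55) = -4.3344*d^4 + 12.0948*d^3 + 0.5832*d^2 - 8.1784*d - 0.434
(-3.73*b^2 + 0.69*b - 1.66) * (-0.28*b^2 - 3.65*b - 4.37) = 1.0444*b^4 + 13.4213*b^3 + 14.2464*b^2 + 3.0437*b + 7.2542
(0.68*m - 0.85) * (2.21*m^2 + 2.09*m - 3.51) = 1.5028*m^3 - 0.4573*m^2 - 4.1633*m + 2.9835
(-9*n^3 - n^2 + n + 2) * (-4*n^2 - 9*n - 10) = 36*n^5 + 85*n^4 + 95*n^3 - 7*n^2 - 28*n - 20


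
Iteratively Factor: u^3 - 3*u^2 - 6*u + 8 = (u - 1)*(u^2 - 2*u - 8) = (u - 4)*(u - 1)*(u + 2)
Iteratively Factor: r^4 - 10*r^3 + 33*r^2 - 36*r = (r - 3)*(r^3 - 7*r^2 + 12*r) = (r - 3)^2*(r^2 - 4*r) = (r - 4)*(r - 3)^2*(r)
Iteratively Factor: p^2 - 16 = (p - 4)*(p + 4)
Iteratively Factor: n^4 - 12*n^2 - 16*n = (n)*(n^3 - 12*n - 16) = n*(n + 2)*(n^2 - 2*n - 8) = n*(n + 2)^2*(n - 4)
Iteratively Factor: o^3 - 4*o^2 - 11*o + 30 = (o - 2)*(o^2 - 2*o - 15) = (o - 5)*(o - 2)*(o + 3)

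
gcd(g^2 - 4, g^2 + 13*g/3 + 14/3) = g + 2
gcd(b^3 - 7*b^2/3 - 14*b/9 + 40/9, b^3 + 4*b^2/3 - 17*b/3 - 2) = b - 2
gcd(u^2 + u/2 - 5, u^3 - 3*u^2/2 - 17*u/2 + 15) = u - 2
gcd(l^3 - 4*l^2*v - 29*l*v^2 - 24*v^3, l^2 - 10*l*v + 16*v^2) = -l + 8*v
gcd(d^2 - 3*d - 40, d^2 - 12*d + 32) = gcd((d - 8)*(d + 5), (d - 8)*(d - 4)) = d - 8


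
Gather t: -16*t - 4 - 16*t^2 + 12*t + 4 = -16*t^2 - 4*t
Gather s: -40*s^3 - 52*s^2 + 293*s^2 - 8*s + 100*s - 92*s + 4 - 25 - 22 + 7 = -40*s^3 + 241*s^2 - 36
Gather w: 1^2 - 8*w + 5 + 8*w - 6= 0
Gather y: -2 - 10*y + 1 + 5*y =-5*y - 1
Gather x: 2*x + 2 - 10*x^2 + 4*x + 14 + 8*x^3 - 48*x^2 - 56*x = 8*x^3 - 58*x^2 - 50*x + 16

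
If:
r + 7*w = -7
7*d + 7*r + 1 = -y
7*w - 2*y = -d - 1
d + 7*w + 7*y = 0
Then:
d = 191/63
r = -67/21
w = -80/147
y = 1/9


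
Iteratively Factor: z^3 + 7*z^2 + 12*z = (z)*(z^2 + 7*z + 12) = z*(z + 4)*(z + 3)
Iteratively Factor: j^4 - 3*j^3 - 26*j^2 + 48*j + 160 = (j + 4)*(j^3 - 7*j^2 + 2*j + 40) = (j - 5)*(j + 4)*(j^2 - 2*j - 8) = (j - 5)*(j + 2)*(j + 4)*(j - 4)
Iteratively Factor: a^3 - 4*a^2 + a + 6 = (a - 3)*(a^2 - a - 2) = (a - 3)*(a - 2)*(a + 1)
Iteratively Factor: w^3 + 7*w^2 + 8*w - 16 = (w - 1)*(w^2 + 8*w + 16) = (w - 1)*(w + 4)*(w + 4)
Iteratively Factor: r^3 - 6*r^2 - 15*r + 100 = (r - 5)*(r^2 - r - 20) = (r - 5)*(r + 4)*(r - 5)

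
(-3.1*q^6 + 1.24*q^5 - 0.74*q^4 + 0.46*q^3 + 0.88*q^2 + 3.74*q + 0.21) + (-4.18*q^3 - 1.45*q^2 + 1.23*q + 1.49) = -3.1*q^6 + 1.24*q^5 - 0.74*q^4 - 3.72*q^3 - 0.57*q^2 + 4.97*q + 1.7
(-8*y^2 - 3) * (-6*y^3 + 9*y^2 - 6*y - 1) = 48*y^5 - 72*y^4 + 66*y^3 - 19*y^2 + 18*y + 3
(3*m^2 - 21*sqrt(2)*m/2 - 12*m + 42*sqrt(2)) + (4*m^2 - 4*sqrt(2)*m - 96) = 7*m^2 - 29*sqrt(2)*m/2 - 12*m - 96 + 42*sqrt(2)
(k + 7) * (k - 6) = k^2 + k - 42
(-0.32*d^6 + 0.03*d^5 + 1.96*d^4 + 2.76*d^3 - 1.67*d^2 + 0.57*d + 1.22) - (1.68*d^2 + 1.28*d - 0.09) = -0.32*d^6 + 0.03*d^5 + 1.96*d^4 + 2.76*d^3 - 3.35*d^2 - 0.71*d + 1.31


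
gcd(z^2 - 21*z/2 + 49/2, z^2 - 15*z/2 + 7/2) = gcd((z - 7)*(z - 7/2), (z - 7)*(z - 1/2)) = z - 7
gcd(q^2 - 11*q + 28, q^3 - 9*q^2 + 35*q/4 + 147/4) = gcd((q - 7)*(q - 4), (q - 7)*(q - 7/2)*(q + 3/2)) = q - 7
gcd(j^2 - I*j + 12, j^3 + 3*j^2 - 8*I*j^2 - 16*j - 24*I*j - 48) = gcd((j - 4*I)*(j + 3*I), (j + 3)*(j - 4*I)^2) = j - 4*I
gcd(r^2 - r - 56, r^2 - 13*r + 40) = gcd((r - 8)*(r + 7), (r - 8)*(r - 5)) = r - 8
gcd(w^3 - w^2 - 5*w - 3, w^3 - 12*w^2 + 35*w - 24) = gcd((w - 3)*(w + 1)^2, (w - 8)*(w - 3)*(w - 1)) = w - 3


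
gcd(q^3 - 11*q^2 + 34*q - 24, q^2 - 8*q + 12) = q - 6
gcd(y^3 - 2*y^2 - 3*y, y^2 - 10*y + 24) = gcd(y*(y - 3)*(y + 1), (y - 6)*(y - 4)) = 1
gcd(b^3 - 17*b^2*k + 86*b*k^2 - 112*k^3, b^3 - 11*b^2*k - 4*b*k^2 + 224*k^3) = b^2 - 15*b*k + 56*k^2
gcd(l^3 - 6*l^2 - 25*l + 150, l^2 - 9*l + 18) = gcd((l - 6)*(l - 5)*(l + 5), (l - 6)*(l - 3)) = l - 6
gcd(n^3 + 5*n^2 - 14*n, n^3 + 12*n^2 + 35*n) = n^2 + 7*n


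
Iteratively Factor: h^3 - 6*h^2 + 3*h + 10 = (h - 2)*(h^2 - 4*h - 5) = (h - 2)*(h + 1)*(h - 5)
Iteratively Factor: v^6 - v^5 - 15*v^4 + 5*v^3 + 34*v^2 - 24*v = (v - 1)*(v^5 - 15*v^3 - 10*v^2 + 24*v) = (v - 1)^2*(v^4 + v^3 - 14*v^2 - 24*v) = (v - 4)*(v - 1)^2*(v^3 + 5*v^2 + 6*v) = (v - 4)*(v - 1)^2*(v + 2)*(v^2 + 3*v) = (v - 4)*(v - 1)^2*(v + 2)*(v + 3)*(v)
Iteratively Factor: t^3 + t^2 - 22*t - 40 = (t - 5)*(t^2 + 6*t + 8) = (t - 5)*(t + 4)*(t + 2)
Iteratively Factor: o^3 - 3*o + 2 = (o - 1)*(o^2 + o - 2) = (o - 1)^2*(o + 2)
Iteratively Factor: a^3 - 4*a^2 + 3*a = (a)*(a^2 - 4*a + 3) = a*(a - 1)*(a - 3)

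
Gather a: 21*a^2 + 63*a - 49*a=21*a^2 + 14*a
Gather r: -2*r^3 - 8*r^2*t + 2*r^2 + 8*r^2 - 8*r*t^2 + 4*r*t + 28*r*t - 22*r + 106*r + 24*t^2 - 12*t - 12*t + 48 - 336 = -2*r^3 + r^2*(10 - 8*t) + r*(-8*t^2 + 32*t + 84) + 24*t^2 - 24*t - 288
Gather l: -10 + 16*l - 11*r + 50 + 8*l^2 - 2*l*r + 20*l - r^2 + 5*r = 8*l^2 + l*(36 - 2*r) - r^2 - 6*r + 40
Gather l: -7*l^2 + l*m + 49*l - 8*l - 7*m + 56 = -7*l^2 + l*(m + 41) - 7*m + 56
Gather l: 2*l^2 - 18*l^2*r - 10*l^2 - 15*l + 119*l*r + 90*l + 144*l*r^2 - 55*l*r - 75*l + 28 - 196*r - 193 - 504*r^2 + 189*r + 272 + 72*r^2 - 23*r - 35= l^2*(-18*r - 8) + l*(144*r^2 + 64*r) - 432*r^2 - 30*r + 72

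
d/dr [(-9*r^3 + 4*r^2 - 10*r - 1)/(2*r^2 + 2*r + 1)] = (-18*r^4 - 36*r^3 + r^2 + 12*r - 8)/(4*r^4 + 8*r^3 + 8*r^2 + 4*r + 1)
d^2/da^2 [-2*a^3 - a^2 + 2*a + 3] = -12*a - 2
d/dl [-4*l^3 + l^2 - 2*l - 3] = -12*l^2 + 2*l - 2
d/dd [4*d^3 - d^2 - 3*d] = 12*d^2 - 2*d - 3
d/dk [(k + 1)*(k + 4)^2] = 3*(k + 2)*(k + 4)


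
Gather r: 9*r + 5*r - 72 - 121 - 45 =14*r - 238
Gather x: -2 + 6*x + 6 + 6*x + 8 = 12*x + 12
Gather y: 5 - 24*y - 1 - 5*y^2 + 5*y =-5*y^2 - 19*y + 4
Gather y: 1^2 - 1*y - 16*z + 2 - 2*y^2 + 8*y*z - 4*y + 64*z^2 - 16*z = -2*y^2 + y*(8*z - 5) + 64*z^2 - 32*z + 3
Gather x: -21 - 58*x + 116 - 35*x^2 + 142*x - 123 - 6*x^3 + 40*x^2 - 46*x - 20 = -6*x^3 + 5*x^2 + 38*x - 48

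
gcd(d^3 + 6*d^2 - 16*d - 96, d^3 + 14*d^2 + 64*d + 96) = d^2 + 10*d + 24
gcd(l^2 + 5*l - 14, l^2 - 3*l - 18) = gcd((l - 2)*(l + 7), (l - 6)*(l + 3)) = 1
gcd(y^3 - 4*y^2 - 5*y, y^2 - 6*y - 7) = y + 1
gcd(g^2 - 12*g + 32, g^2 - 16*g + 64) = g - 8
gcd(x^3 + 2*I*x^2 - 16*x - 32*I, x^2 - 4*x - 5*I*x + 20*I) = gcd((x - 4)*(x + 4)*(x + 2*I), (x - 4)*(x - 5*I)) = x - 4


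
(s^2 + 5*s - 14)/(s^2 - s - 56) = (s - 2)/(s - 8)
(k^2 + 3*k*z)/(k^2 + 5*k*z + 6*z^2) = k/(k + 2*z)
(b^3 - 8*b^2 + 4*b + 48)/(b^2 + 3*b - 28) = (b^2 - 4*b - 12)/(b + 7)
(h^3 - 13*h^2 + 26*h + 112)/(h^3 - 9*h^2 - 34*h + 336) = (h + 2)/(h + 6)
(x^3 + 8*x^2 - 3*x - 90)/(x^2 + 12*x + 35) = (x^2 + 3*x - 18)/(x + 7)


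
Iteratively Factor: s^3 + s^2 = (s + 1)*(s^2) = s*(s + 1)*(s)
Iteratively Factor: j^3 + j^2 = (j)*(j^2 + j) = j*(j + 1)*(j)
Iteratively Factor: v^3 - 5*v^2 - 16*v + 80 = (v + 4)*(v^2 - 9*v + 20) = (v - 5)*(v + 4)*(v - 4)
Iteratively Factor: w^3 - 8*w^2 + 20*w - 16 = (w - 2)*(w^2 - 6*w + 8) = (w - 2)^2*(w - 4)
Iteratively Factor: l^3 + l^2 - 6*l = (l)*(l^2 + l - 6) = l*(l - 2)*(l + 3)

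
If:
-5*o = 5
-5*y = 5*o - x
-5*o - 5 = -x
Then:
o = -1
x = 0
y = 1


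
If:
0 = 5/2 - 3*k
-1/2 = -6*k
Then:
No Solution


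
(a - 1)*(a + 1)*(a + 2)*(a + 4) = a^4 + 6*a^3 + 7*a^2 - 6*a - 8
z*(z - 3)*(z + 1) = z^3 - 2*z^2 - 3*z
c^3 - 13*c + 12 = (c - 3)*(c - 1)*(c + 4)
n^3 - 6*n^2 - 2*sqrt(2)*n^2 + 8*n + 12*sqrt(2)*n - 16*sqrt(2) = (n - 4)*(n - 2)*(n - 2*sqrt(2))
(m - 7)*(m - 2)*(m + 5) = m^3 - 4*m^2 - 31*m + 70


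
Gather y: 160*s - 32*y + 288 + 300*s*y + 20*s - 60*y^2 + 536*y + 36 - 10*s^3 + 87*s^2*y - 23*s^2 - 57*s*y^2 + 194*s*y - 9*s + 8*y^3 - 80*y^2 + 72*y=-10*s^3 - 23*s^2 + 171*s + 8*y^3 + y^2*(-57*s - 140) + y*(87*s^2 + 494*s + 576) + 324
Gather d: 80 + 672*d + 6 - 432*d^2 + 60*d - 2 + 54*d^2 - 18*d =-378*d^2 + 714*d + 84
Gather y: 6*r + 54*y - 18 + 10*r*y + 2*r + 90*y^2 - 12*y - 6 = 8*r + 90*y^2 + y*(10*r + 42) - 24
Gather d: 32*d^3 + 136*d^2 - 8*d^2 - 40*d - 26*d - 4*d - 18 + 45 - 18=32*d^3 + 128*d^2 - 70*d + 9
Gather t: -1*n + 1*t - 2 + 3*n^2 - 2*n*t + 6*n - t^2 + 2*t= 3*n^2 + 5*n - t^2 + t*(3 - 2*n) - 2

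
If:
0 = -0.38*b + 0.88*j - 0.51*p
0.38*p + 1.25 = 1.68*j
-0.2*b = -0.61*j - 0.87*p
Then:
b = 1.80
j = 0.72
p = -0.09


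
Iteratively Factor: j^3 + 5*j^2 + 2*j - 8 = (j + 4)*(j^2 + j - 2) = (j - 1)*(j + 4)*(j + 2)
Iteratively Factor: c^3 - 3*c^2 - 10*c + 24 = (c - 2)*(c^2 - c - 12) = (c - 4)*(c - 2)*(c + 3)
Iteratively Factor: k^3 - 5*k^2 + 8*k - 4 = (k - 1)*(k^2 - 4*k + 4) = (k - 2)*(k - 1)*(k - 2)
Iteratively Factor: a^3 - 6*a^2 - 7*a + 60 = (a - 5)*(a^2 - a - 12) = (a - 5)*(a - 4)*(a + 3)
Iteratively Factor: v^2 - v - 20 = (v + 4)*(v - 5)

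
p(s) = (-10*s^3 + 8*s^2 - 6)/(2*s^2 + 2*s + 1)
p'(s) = (-4*s - 2)*(-10*s^3 + 8*s^2 - 6)/(2*s^2 + 2*s + 1)^2 + (-30*s^2 + 16*s)/(2*s^2 + 2*s + 1)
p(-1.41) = 17.59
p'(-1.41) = -8.42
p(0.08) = -5.08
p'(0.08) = 10.97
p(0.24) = -3.56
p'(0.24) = 7.93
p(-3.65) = 28.84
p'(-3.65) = -4.65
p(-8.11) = 50.33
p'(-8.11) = -4.91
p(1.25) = -1.97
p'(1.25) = -1.98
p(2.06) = -4.37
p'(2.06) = -3.64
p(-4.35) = 32.13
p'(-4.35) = -4.73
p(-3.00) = 25.85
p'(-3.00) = -4.58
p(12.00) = -51.55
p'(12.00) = -4.95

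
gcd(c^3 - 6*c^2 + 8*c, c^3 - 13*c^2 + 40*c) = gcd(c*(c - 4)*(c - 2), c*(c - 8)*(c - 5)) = c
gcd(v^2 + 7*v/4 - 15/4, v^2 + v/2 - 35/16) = v - 5/4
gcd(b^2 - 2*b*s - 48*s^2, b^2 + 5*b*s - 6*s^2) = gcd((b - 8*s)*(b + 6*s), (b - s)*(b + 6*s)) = b + 6*s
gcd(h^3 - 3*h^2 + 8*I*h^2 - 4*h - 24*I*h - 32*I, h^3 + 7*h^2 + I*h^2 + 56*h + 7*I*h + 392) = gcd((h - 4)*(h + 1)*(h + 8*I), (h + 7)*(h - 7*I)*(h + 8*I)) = h + 8*I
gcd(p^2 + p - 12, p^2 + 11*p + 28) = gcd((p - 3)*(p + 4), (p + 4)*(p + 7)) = p + 4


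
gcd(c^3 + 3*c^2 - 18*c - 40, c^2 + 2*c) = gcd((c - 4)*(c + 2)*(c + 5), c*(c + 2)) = c + 2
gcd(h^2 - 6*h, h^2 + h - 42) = h - 6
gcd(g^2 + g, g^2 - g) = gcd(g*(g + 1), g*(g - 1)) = g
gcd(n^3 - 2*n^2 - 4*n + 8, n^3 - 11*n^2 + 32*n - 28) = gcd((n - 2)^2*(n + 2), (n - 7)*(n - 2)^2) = n^2 - 4*n + 4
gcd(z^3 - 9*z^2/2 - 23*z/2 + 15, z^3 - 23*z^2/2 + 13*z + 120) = z^2 - 7*z/2 - 15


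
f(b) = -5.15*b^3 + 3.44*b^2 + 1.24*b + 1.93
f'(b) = -15.45*b^2 + 6.88*b + 1.24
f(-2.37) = 86.87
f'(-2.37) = -101.85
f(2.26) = -37.14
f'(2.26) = -62.12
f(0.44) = 2.70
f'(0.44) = 1.28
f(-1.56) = 27.92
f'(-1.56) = -47.09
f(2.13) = -29.59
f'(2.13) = -54.20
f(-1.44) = 22.66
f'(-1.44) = -40.70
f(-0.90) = 7.35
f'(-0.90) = -17.47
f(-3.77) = 322.10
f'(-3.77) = -244.29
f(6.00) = -979.19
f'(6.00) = -513.68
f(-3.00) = 168.22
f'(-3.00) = -158.45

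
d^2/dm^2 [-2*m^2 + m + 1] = -4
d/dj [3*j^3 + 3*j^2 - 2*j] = 9*j^2 + 6*j - 2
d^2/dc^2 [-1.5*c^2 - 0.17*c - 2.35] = -3.00000000000000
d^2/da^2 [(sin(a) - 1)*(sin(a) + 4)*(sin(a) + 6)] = -9*sin(a)^3 - 36*sin(a)^2 - 8*sin(a) + 18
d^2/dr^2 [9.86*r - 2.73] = 0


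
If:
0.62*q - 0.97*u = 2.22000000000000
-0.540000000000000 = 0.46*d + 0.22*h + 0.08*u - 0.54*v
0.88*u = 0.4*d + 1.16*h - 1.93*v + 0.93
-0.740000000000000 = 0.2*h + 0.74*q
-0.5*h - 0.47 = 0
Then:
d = 1.51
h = -0.94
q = -0.75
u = -2.77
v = 1.49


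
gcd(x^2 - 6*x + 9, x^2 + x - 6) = 1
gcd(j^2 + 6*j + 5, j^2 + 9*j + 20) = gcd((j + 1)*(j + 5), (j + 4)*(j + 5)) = j + 5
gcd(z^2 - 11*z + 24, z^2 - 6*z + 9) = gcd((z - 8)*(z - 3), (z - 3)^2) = z - 3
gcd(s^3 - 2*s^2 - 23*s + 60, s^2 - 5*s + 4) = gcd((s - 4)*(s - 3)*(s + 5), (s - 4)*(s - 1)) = s - 4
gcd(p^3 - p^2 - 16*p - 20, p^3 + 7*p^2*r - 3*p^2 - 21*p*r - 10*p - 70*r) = p^2 - 3*p - 10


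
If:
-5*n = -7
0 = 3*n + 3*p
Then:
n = 7/5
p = -7/5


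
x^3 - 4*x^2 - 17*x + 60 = (x - 5)*(x - 3)*(x + 4)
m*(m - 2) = m^2 - 2*m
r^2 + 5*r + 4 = (r + 1)*(r + 4)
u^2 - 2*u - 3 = (u - 3)*(u + 1)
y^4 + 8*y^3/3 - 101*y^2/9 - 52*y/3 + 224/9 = (y - 8/3)*(y - 1)*(y + 7/3)*(y + 4)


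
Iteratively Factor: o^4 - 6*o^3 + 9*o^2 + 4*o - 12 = (o - 2)*(o^3 - 4*o^2 + o + 6) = (o - 2)^2*(o^2 - 2*o - 3) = (o - 2)^2*(o + 1)*(o - 3)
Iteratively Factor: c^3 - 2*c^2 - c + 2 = (c - 1)*(c^2 - c - 2) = (c - 2)*(c - 1)*(c + 1)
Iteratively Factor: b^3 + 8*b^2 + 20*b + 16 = (b + 2)*(b^2 + 6*b + 8) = (b + 2)^2*(b + 4)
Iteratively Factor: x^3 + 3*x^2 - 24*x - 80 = (x - 5)*(x^2 + 8*x + 16) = (x - 5)*(x + 4)*(x + 4)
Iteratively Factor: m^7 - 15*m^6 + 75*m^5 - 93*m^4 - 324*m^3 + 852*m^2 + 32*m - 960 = (m - 3)*(m^6 - 12*m^5 + 39*m^4 + 24*m^3 - 252*m^2 + 96*m + 320) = (m - 3)*(m - 2)*(m^5 - 10*m^4 + 19*m^3 + 62*m^2 - 128*m - 160) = (m - 3)*(m - 2)*(m + 2)*(m^4 - 12*m^3 + 43*m^2 - 24*m - 80) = (m - 4)*(m - 3)*(m - 2)*(m + 2)*(m^3 - 8*m^2 + 11*m + 20) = (m - 4)^2*(m - 3)*(m - 2)*(m + 2)*(m^2 - 4*m - 5) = (m - 4)^2*(m - 3)*(m - 2)*(m + 1)*(m + 2)*(m - 5)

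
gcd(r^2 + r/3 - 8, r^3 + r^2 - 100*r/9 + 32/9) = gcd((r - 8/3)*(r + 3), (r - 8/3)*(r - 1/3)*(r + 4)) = r - 8/3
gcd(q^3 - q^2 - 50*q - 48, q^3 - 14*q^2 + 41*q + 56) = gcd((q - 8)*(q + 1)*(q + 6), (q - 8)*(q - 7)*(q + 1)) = q^2 - 7*q - 8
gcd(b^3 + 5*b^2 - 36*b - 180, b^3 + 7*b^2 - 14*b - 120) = b^2 + 11*b + 30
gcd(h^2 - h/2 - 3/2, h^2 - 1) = h + 1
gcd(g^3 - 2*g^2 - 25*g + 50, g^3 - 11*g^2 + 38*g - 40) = g^2 - 7*g + 10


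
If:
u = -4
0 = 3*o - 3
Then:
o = 1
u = -4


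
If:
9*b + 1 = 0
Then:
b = -1/9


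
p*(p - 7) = p^2 - 7*p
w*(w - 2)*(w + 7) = w^3 + 5*w^2 - 14*w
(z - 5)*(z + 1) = z^2 - 4*z - 5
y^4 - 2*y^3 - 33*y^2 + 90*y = y*(y - 5)*(y - 3)*(y + 6)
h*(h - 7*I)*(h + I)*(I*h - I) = I*h^4 + 6*h^3 - I*h^3 - 6*h^2 + 7*I*h^2 - 7*I*h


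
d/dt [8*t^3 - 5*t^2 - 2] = 2*t*(12*t - 5)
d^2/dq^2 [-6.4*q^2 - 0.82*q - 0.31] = -12.8000000000000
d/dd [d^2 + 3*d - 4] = 2*d + 3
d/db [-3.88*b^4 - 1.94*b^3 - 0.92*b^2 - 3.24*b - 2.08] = -15.52*b^3 - 5.82*b^2 - 1.84*b - 3.24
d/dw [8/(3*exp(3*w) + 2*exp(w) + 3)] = (-72*exp(2*w) - 16)*exp(w)/(3*exp(3*w) + 2*exp(w) + 3)^2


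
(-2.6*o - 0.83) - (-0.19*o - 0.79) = -2.41*o - 0.0399999999999999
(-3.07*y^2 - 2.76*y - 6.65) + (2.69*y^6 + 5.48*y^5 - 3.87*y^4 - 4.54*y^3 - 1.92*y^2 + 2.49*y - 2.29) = 2.69*y^6 + 5.48*y^5 - 3.87*y^4 - 4.54*y^3 - 4.99*y^2 - 0.27*y - 8.94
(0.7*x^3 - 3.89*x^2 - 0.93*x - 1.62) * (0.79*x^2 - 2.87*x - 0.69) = 0.553*x^5 - 5.0821*x^4 + 9.9466*x^3 + 4.0734*x^2 + 5.2911*x + 1.1178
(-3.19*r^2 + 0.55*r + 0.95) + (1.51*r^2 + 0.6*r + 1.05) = -1.68*r^2 + 1.15*r + 2.0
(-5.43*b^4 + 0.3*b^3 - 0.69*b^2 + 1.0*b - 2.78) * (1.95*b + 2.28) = -10.5885*b^5 - 11.7954*b^4 - 0.6615*b^3 + 0.3768*b^2 - 3.141*b - 6.3384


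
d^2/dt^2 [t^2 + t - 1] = 2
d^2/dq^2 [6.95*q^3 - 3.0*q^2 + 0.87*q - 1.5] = 41.7*q - 6.0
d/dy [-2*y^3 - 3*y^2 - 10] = 6*y*(-y - 1)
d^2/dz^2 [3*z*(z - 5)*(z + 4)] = 18*z - 6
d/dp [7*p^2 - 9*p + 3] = 14*p - 9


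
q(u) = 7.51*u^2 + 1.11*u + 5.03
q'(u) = 15.02*u + 1.11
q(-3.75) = 106.48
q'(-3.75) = -55.22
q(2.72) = 63.61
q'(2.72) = 41.96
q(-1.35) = 17.22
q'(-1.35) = -19.17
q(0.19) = 5.51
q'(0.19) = 3.96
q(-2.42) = 46.33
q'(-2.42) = -35.24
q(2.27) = 46.25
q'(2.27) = 35.21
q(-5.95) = 264.30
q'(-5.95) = -88.26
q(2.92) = 72.30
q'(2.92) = 44.97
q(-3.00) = 69.29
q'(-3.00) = -43.95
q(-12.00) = 1073.15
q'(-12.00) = -179.13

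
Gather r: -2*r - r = -3*r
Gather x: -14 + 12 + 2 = 0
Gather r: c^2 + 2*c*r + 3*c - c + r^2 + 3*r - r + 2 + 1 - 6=c^2 + 2*c + r^2 + r*(2*c + 2) - 3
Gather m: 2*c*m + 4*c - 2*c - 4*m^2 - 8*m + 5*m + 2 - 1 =2*c - 4*m^2 + m*(2*c - 3) + 1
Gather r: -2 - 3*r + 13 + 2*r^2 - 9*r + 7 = 2*r^2 - 12*r + 18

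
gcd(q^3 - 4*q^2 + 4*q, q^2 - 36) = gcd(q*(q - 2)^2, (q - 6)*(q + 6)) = 1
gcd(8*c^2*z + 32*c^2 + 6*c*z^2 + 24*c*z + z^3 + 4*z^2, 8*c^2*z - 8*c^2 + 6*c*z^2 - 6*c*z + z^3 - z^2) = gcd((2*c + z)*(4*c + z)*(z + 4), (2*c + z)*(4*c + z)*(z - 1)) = 8*c^2 + 6*c*z + z^2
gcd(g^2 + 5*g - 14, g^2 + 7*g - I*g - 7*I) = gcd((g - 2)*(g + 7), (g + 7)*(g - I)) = g + 7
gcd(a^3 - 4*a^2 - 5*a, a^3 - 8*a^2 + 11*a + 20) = a^2 - 4*a - 5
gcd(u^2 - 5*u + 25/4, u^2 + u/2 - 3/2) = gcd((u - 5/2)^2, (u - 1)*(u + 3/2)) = 1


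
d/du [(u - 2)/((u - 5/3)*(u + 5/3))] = 9*(-9*u^2 + 36*u - 25)/(81*u^4 - 450*u^2 + 625)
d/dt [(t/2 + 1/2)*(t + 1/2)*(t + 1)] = (t + 1)*(3*t + 2)/2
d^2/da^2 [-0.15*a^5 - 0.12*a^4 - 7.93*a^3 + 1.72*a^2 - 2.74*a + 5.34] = -3.0*a^3 - 1.44*a^2 - 47.58*a + 3.44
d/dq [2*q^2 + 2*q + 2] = 4*q + 2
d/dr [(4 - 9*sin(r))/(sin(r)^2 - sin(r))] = (9*cos(r) - 8/tan(r) + 4*cos(r)/sin(r)^2)/(sin(r) - 1)^2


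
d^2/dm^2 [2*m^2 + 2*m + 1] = 4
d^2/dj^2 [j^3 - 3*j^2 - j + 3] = 6*j - 6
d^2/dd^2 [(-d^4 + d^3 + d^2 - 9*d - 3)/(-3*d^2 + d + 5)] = 2*(9*d^6 - 9*d^5 - 42*d^4 + 102*d^3 + 171*d^2 + 303*d - 22)/(27*d^6 - 27*d^5 - 126*d^4 + 89*d^3 + 210*d^2 - 75*d - 125)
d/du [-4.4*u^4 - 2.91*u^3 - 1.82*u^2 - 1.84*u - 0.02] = -17.6*u^3 - 8.73*u^2 - 3.64*u - 1.84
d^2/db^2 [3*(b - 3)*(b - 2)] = 6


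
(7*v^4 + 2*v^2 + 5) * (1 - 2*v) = -14*v^5 + 7*v^4 - 4*v^3 + 2*v^2 - 10*v + 5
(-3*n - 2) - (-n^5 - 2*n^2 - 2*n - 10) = n^5 + 2*n^2 - n + 8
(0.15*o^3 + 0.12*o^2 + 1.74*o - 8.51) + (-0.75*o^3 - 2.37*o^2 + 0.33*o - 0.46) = -0.6*o^3 - 2.25*o^2 + 2.07*o - 8.97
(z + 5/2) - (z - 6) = 17/2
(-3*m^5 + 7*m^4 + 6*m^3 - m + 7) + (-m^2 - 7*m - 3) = -3*m^5 + 7*m^4 + 6*m^3 - m^2 - 8*m + 4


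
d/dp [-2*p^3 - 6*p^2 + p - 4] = -6*p^2 - 12*p + 1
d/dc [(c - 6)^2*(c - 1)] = (c - 6)*(3*c - 8)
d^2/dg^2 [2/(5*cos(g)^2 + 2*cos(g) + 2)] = (-200*sin(g)^4 + 28*sin(g)^2 + 83*cos(g) - 15*cos(3*g) + 148)/(-5*sin(g)^2 + 2*cos(g) + 7)^3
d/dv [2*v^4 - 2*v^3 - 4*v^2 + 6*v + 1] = 8*v^3 - 6*v^2 - 8*v + 6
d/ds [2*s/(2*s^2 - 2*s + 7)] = 2*(7 - 2*s^2)/(4*s^4 - 8*s^3 + 32*s^2 - 28*s + 49)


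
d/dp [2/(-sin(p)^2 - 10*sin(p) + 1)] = 4*(sin(p) + 5)*cos(p)/(10*sin(p) - cos(p)^2)^2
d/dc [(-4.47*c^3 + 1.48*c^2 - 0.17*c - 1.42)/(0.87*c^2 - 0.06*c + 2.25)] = (-3.8889*c^4 + 0.5364*c^3 - 30.1134*c^2 + 9.1308*c - 0.4677)/(0.7569*c^4 - 0.1044*c^3 + 3.9186*c^2 - 0.27*c + 5.0625)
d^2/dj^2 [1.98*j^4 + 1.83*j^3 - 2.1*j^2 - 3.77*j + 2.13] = 23.76*j^2 + 10.98*j - 4.2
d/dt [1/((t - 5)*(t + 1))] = 2*(2 - t)/(t^4 - 8*t^3 + 6*t^2 + 40*t + 25)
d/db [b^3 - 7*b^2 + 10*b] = 3*b^2 - 14*b + 10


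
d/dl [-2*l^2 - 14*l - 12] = -4*l - 14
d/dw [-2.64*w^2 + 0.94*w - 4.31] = 0.94 - 5.28*w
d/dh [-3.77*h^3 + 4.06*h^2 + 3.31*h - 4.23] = -11.31*h^2 + 8.12*h + 3.31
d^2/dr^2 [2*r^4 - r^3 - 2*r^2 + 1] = 24*r^2 - 6*r - 4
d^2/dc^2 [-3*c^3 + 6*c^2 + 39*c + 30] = 12 - 18*c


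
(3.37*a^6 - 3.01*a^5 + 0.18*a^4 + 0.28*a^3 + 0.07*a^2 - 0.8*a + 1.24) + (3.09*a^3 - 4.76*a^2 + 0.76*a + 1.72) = 3.37*a^6 - 3.01*a^5 + 0.18*a^4 + 3.37*a^3 - 4.69*a^2 - 0.04*a + 2.96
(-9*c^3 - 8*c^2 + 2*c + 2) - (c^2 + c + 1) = -9*c^3 - 9*c^2 + c + 1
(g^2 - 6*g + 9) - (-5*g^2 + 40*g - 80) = 6*g^2 - 46*g + 89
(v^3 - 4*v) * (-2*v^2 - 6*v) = -2*v^5 - 6*v^4 + 8*v^3 + 24*v^2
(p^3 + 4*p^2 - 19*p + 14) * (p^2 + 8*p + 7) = p^5 + 12*p^4 + 20*p^3 - 110*p^2 - 21*p + 98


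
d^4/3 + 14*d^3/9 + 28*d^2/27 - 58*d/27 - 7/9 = (d/3 + 1)*(d - 1)*(d + 1/3)*(d + 7/3)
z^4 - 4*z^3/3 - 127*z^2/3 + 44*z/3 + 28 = (z - 7)*(z - 1)*(z + 2/3)*(z + 6)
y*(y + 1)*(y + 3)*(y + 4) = y^4 + 8*y^3 + 19*y^2 + 12*y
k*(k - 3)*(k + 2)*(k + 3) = k^4 + 2*k^3 - 9*k^2 - 18*k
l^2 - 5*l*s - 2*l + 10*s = (l - 2)*(l - 5*s)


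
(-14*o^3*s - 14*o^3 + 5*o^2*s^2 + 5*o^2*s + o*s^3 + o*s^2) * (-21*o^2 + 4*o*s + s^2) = 294*o^5*s + 294*o^5 - 161*o^4*s^2 - 161*o^4*s - 15*o^3*s^3 - 15*o^3*s^2 + 9*o^2*s^4 + 9*o^2*s^3 + o*s^5 + o*s^4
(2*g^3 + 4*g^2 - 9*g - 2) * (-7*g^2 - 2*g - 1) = -14*g^5 - 32*g^4 + 53*g^3 + 28*g^2 + 13*g + 2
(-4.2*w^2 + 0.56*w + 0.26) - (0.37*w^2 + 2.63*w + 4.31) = -4.57*w^2 - 2.07*w - 4.05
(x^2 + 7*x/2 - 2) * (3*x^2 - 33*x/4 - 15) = 3*x^4 + 9*x^3/4 - 399*x^2/8 - 36*x + 30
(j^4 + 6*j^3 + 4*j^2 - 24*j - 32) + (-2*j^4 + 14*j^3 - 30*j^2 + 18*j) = -j^4 + 20*j^3 - 26*j^2 - 6*j - 32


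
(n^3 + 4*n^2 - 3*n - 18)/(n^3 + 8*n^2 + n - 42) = (n + 3)/(n + 7)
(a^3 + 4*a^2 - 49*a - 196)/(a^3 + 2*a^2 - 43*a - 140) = (a + 7)/(a + 5)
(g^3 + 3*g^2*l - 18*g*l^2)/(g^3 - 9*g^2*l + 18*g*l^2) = (g + 6*l)/(g - 6*l)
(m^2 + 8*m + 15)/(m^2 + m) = (m^2 + 8*m + 15)/(m*(m + 1))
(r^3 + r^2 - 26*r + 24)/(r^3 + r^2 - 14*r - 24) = (r^2 + 5*r - 6)/(r^2 + 5*r + 6)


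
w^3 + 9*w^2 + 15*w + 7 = (w + 1)^2*(w + 7)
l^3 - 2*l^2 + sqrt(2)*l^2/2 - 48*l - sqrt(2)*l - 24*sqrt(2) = (l - 8)*(l + 6)*(l + sqrt(2)/2)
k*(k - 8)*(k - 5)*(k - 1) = k^4 - 14*k^3 + 53*k^2 - 40*k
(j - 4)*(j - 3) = j^2 - 7*j + 12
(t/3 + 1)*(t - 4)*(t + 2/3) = t^3/3 - t^2/9 - 38*t/9 - 8/3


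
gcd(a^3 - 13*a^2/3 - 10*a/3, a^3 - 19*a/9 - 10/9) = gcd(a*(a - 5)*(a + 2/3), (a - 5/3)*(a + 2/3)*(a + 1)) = a + 2/3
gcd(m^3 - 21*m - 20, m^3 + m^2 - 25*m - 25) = m^2 - 4*m - 5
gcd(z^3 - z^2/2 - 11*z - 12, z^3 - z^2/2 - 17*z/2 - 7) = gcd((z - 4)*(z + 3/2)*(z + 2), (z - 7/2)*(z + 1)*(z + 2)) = z + 2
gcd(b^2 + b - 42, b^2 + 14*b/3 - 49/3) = b + 7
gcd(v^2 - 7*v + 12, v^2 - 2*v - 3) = v - 3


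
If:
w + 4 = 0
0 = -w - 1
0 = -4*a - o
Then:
No Solution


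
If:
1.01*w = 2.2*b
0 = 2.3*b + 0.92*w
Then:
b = 0.00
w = 0.00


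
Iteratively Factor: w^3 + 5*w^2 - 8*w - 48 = (w + 4)*(w^2 + w - 12) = (w - 3)*(w + 4)*(w + 4)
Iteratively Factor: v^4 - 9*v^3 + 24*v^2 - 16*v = (v - 4)*(v^3 - 5*v^2 + 4*v) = (v - 4)^2*(v^2 - v) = (v - 4)^2*(v - 1)*(v)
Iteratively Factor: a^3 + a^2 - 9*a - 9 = (a + 3)*(a^2 - 2*a - 3) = (a + 1)*(a + 3)*(a - 3)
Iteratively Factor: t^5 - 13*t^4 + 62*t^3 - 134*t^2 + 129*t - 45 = (t - 3)*(t^4 - 10*t^3 + 32*t^2 - 38*t + 15) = (t - 3)*(t - 1)*(t^3 - 9*t^2 + 23*t - 15) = (t - 3)^2*(t - 1)*(t^2 - 6*t + 5) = (t - 5)*(t - 3)^2*(t - 1)*(t - 1)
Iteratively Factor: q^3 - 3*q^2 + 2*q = (q - 2)*(q^2 - q) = q*(q - 2)*(q - 1)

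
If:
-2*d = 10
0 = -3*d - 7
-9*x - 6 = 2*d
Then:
No Solution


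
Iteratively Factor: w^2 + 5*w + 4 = (w + 1)*(w + 4)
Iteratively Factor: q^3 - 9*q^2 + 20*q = (q - 4)*(q^2 - 5*q) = (q - 5)*(q - 4)*(q)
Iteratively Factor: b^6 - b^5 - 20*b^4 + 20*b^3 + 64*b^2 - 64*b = (b + 4)*(b^5 - 5*b^4 + 20*b^2 - 16*b) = (b - 1)*(b + 4)*(b^4 - 4*b^3 - 4*b^2 + 16*b) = b*(b - 1)*(b + 4)*(b^3 - 4*b^2 - 4*b + 16) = b*(b - 2)*(b - 1)*(b + 4)*(b^2 - 2*b - 8) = b*(b - 4)*(b - 2)*(b - 1)*(b + 4)*(b + 2)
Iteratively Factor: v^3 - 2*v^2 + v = (v - 1)*(v^2 - v) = v*(v - 1)*(v - 1)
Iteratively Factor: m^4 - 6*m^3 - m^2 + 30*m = (m - 5)*(m^3 - m^2 - 6*m) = m*(m - 5)*(m^2 - m - 6) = m*(m - 5)*(m - 3)*(m + 2)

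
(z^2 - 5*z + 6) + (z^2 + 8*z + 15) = 2*z^2 + 3*z + 21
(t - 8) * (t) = t^2 - 8*t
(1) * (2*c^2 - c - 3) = 2*c^2 - c - 3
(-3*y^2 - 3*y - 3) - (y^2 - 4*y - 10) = -4*y^2 + y + 7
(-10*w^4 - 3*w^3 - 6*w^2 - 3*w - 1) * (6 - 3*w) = 30*w^5 - 51*w^4 - 27*w^2 - 15*w - 6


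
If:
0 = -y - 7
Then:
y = -7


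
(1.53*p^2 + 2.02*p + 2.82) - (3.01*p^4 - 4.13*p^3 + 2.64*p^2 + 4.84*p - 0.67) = -3.01*p^4 + 4.13*p^3 - 1.11*p^2 - 2.82*p + 3.49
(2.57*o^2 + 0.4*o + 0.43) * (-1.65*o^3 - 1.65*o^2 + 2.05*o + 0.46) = -4.2405*o^5 - 4.9005*o^4 + 3.899*o^3 + 1.2927*o^2 + 1.0655*o + 0.1978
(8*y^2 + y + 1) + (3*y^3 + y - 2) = 3*y^3 + 8*y^2 + 2*y - 1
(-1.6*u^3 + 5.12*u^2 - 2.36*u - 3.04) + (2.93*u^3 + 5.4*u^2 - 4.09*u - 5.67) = 1.33*u^3 + 10.52*u^2 - 6.45*u - 8.71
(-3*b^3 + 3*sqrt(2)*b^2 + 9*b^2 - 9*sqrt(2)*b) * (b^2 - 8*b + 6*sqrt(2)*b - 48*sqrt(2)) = -3*b^5 - 15*sqrt(2)*b^4 + 33*b^4 - 36*b^3 + 165*sqrt(2)*b^3 - 360*sqrt(2)*b^2 - 396*b^2 + 864*b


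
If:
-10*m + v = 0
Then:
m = v/10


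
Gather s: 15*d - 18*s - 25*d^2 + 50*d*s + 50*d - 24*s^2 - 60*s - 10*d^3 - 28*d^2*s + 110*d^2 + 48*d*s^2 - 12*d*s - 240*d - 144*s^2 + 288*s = -10*d^3 + 85*d^2 - 175*d + s^2*(48*d - 168) + s*(-28*d^2 + 38*d + 210)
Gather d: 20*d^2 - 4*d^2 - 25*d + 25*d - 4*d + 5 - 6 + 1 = 16*d^2 - 4*d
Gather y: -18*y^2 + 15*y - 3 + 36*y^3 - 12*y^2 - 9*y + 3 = 36*y^3 - 30*y^2 + 6*y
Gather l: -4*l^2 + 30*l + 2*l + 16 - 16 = -4*l^2 + 32*l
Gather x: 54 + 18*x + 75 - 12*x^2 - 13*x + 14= -12*x^2 + 5*x + 143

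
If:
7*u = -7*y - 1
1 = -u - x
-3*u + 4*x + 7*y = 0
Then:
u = -5/14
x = -9/14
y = 3/14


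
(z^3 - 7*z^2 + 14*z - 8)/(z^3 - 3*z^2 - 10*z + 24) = (z - 1)/(z + 3)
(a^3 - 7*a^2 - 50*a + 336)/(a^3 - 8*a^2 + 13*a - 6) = (a^2 - a - 56)/(a^2 - 2*a + 1)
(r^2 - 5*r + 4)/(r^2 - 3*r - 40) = (-r^2 + 5*r - 4)/(-r^2 + 3*r + 40)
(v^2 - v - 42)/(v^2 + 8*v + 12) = (v - 7)/(v + 2)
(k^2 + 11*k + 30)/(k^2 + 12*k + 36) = (k + 5)/(k + 6)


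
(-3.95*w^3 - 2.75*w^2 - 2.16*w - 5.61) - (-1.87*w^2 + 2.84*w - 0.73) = -3.95*w^3 - 0.88*w^2 - 5.0*w - 4.88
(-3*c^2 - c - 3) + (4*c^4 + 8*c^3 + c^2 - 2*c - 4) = 4*c^4 + 8*c^3 - 2*c^2 - 3*c - 7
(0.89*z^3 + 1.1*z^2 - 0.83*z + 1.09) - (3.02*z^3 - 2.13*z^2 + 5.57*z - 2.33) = -2.13*z^3 + 3.23*z^2 - 6.4*z + 3.42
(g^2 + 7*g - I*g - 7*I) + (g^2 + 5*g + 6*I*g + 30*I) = 2*g^2 + 12*g + 5*I*g + 23*I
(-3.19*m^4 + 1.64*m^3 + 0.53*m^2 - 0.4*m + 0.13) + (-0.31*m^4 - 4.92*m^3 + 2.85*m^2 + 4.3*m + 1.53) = -3.5*m^4 - 3.28*m^3 + 3.38*m^2 + 3.9*m + 1.66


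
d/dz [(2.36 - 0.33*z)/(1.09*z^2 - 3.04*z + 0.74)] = (0.3597*z^2 - 5.1448*z + 6.9302)/(1.1881*z^4 - 6.6272*z^3 + 10.8548*z^2 - 4.4992*z + 0.5476)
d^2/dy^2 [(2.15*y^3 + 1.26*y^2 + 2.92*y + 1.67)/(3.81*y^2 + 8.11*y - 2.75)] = (-1.13686837721616e-13*y^4 + 334.781572*y^3 - 63.0410279999999*y^2 + 590.731032*y + 403.977764)/(55.306341*y^6 + 353.176713*y^5 + 632.017278*y^4 + 23.5765809999999*y^3 - 456.18045*y^2 + 183.995625*y - 20.796875)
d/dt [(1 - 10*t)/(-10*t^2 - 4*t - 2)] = (-25*t^2 + 5*t + 6)/(25*t^4 + 20*t^3 + 14*t^2 + 4*t + 1)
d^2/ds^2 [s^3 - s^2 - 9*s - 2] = 6*s - 2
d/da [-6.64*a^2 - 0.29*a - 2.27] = -13.28*a - 0.29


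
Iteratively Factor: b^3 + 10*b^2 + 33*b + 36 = (b + 3)*(b^2 + 7*b + 12) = (b + 3)*(b + 4)*(b + 3)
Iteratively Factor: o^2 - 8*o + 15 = (o - 3)*(o - 5)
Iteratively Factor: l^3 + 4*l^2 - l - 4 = (l + 4)*(l^2 - 1) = (l + 1)*(l + 4)*(l - 1)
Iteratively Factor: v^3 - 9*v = (v - 3)*(v^2 + 3*v) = v*(v - 3)*(v + 3)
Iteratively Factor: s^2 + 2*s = (s)*(s + 2)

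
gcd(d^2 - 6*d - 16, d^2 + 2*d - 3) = 1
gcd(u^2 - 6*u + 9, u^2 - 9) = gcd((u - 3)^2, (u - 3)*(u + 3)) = u - 3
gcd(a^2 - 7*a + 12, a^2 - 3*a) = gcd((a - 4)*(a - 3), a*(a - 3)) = a - 3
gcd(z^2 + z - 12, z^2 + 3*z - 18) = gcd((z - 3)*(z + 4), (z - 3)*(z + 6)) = z - 3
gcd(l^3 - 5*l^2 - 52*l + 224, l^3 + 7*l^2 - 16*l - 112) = l^2 + 3*l - 28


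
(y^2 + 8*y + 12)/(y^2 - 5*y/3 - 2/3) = 3*(y^2 + 8*y + 12)/(3*y^2 - 5*y - 2)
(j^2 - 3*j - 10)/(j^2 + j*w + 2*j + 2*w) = (j - 5)/(j + w)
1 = 1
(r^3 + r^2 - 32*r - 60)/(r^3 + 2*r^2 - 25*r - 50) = (r - 6)/(r - 5)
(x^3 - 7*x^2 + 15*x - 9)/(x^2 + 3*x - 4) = (x^2 - 6*x + 9)/(x + 4)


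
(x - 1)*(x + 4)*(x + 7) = x^3 + 10*x^2 + 17*x - 28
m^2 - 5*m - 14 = (m - 7)*(m + 2)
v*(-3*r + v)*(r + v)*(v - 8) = -3*r^2*v^2 + 24*r^2*v - 2*r*v^3 + 16*r*v^2 + v^4 - 8*v^3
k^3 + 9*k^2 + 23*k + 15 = (k + 1)*(k + 3)*(k + 5)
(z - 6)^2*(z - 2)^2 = z^4 - 16*z^3 + 88*z^2 - 192*z + 144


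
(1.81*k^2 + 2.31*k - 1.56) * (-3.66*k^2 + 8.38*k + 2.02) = -6.6246*k^4 + 6.7132*k^3 + 28.7236*k^2 - 8.4066*k - 3.1512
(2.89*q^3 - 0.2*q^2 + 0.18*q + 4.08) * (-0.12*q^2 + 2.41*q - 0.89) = -0.3468*q^5 + 6.9889*q^4 - 3.0757*q^3 + 0.1222*q^2 + 9.6726*q - 3.6312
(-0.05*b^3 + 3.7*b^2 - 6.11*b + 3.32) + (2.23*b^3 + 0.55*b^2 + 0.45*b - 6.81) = 2.18*b^3 + 4.25*b^2 - 5.66*b - 3.49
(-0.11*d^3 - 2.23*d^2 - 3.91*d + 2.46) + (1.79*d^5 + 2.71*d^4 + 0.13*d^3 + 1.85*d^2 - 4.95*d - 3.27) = 1.79*d^5 + 2.71*d^4 + 0.02*d^3 - 0.38*d^2 - 8.86*d - 0.81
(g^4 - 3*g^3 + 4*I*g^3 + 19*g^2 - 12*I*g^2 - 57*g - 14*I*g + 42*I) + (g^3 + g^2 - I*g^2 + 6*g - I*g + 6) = g^4 - 2*g^3 + 4*I*g^3 + 20*g^2 - 13*I*g^2 - 51*g - 15*I*g + 6 + 42*I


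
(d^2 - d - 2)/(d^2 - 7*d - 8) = (d - 2)/(d - 8)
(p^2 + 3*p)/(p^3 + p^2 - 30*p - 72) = p/(p^2 - 2*p - 24)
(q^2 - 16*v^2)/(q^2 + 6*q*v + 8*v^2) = (q - 4*v)/(q + 2*v)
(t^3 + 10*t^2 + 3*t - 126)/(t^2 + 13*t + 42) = t - 3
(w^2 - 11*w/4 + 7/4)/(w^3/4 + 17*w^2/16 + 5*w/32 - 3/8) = 8*(4*w^2 - 11*w + 7)/(8*w^3 + 34*w^2 + 5*w - 12)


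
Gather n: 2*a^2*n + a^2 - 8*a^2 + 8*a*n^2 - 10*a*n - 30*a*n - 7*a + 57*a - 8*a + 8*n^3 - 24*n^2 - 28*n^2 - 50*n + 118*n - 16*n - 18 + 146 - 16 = -7*a^2 + 42*a + 8*n^3 + n^2*(8*a - 52) + n*(2*a^2 - 40*a + 52) + 112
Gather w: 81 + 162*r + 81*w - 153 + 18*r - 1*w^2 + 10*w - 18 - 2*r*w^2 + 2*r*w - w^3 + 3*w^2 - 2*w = 180*r - w^3 + w^2*(2 - 2*r) + w*(2*r + 89) - 90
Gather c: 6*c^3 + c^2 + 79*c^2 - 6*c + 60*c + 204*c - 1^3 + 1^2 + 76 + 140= 6*c^3 + 80*c^2 + 258*c + 216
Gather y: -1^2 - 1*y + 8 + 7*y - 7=6*y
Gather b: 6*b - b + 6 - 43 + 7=5*b - 30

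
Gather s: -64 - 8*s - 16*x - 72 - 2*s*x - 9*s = s*(-2*x - 17) - 16*x - 136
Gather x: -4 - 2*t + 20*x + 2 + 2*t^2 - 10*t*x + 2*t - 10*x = 2*t^2 + x*(10 - 10*t) - 2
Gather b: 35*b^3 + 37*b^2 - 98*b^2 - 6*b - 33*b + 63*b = 35*b^3 - 61*b^2 + 24*b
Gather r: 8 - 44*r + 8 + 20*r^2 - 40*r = 20*r^2 - 84*r + 16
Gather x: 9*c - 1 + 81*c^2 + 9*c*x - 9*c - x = 81*c^2 + x*(9*c - 1) - 1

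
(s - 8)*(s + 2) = s^2 - 6*s - 16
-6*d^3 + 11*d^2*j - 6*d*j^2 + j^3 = (-3*d + j)*(-2*d + j)*(-d + j)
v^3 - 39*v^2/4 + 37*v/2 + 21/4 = (v - 7)*(v - 3)*(v + 1/4)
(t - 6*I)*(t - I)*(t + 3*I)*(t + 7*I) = t^4 + 3*I*t^3 + 43*t^2 + 87*I*t + 126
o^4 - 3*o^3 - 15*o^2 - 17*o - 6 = (o - 6)*(o + 1)^3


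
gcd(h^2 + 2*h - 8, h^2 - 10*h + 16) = h - 2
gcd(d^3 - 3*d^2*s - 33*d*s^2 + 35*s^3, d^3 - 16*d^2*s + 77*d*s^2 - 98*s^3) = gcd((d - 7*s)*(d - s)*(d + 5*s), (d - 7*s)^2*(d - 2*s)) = -d + 7*s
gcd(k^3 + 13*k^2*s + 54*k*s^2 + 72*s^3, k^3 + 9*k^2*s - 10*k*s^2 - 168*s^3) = k + 6*s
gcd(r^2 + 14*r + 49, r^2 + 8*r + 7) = r + 7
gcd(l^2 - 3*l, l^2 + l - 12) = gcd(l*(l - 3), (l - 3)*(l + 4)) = l - 3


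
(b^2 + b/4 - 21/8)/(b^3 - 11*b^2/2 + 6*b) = (b + 7/4)/(b*(b - 4))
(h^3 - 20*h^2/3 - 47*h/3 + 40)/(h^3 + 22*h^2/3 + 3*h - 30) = (h - 8)/(h + 6)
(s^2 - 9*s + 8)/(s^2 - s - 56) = (s - 1)/(s + 7)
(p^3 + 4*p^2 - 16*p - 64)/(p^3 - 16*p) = (p + 4)/p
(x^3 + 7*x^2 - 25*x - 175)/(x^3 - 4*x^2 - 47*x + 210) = (x + 5)/(x - 6)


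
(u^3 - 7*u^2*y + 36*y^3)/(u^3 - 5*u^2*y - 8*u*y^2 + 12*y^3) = (-u + 3*y)/(-u + y)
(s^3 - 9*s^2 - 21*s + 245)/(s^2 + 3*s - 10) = (s^2 - 14*s + 49)/(s - 2)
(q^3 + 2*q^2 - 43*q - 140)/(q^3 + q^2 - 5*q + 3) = (q^3 + 2*q^2 - 43*q - 140)/(q^3 + q^2 - 5*q + 3)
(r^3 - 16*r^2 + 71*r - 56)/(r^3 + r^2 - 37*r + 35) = (r^2 - 15*r + 56)/(r^2 + 2*r - 35)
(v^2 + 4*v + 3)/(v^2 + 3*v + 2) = (v + 3)/(v + 2)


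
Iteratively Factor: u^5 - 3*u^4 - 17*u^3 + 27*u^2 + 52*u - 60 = (u + 2)*(u^4 - 5*u^3 - 7*u^2 + 41*u - 30) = (u - 1)*(u + 2)*(u^3 - 4*u^2 - 11*u + 30) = (u - 1)*(u + 2)*(u + 3)*(u^2 - 7*u + 10) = (u - 5)*(u - 1)*(u + 2)*(u + 3)*(u - 2)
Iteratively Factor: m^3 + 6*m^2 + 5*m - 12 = (m + 4)*(m^2 + 2*m - 3) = (m + 3)*(m + 4)*(m - 1)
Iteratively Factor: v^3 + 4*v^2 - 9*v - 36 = (v + 4)*(v^2 - 9) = (v + 3)*(v + 4)*(v - 3)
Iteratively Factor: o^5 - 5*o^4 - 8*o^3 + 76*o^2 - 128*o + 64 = (o - 4)*(o^4 - o^3 - 12*o^2 + 28*o - 16) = (o - 4)*(o + 4)*(o^3 - 5*o^2 + 8*o - 4) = (o - 4)*(o - 2)*(o + 4)*(o^2 - 3*o + 2) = (o - 4)*(o - 2)^2*(o + 4)*(o - 1)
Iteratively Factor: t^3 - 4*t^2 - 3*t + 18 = (t + 2)*(t^2 - 6*t + 9) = (t - 3)*(t + 2)*(t - 3)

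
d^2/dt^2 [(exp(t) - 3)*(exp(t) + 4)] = (4*exp(t) + 1)*exp(t)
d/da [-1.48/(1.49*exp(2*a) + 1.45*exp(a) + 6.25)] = (4.4104*exp(a) + 2.146)*exp(a)/(1.49*exp(2*a) + 1.45*exp(a) + 6.25)^2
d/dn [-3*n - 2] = -3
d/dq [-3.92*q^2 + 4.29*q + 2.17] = 4.29 - 7.84*q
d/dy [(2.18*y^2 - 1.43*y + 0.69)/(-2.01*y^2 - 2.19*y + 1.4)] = (-7.6485*y^2 + 8.8778*y - 0.4909)/(4.0401*y^4 + 8.8038*y^3 - 0.831899999999999*y^2 - 6.132*y + 1.96)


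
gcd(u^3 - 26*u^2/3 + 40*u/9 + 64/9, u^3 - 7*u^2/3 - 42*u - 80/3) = u^2 - 22*u/3 - 16/3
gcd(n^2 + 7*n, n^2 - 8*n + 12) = 1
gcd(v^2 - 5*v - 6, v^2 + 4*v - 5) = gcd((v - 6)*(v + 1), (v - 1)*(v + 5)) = 1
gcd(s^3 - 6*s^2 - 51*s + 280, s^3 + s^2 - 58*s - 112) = s^2 - s - 56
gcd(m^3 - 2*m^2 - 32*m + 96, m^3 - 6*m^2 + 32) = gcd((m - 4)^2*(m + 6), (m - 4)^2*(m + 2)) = m^2 - 8*m + 16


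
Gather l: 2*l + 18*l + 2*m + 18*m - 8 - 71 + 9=20*l + 20*m - 70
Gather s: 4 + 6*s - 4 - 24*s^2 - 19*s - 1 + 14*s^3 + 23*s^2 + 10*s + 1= 14*s^3 - s^2 - 3*s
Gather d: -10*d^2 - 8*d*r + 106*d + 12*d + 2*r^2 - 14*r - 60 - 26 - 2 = -10*d^2 + d*(118 - 8*r) + 2*r^2 - 14*r - 88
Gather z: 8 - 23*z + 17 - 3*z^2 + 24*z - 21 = -3*z^2 + z + 4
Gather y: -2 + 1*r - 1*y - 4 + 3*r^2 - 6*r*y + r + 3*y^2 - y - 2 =3*r^2 + 2*r + 3*y^2 + y*(-6*r - 2) - 8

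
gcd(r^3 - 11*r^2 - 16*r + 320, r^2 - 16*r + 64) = r^2 - 16*r + 64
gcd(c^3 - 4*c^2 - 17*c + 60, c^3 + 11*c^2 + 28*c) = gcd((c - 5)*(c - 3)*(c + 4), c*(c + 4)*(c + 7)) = c + 4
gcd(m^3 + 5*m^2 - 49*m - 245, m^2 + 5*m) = m + 5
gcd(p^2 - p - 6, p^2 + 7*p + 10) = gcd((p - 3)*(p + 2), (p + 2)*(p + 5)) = p + 2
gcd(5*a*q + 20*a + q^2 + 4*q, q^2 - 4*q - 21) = 1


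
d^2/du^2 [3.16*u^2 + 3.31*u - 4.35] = 6.32000000000000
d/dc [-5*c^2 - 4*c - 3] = -10*c - 4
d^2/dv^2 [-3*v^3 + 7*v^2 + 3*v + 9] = 14 - 18*v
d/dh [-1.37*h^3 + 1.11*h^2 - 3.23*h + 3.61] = -4.11*h^2 + 2.22*h - 3.23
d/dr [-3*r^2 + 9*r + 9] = 9 - 6*r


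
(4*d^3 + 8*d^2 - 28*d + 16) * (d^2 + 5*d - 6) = 4*d^5 + 28*d^4 - 12*d^3 - 172*d^2 + 248*d - 96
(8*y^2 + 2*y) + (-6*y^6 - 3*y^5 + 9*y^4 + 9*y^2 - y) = -6*y^6 - 3*y^5 + 9*y^4 + 17*y^2 + y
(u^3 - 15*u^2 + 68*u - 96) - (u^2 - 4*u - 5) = u^3 - 16*u^2 + 72*u - 91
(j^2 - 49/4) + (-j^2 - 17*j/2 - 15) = -17*j/2 - 109/4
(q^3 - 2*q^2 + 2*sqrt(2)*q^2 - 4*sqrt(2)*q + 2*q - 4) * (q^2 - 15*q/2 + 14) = q^5 - 19*q^4/2 + 2*sqrt(2)*q^4 - 19*sqrt(2)*q^3 + 31*q^3 - 47*q^2 + 58*sqrt(2)*q^2 - 56*sqrt(2)*q + 58*q - 56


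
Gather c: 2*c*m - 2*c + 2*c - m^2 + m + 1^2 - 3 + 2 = 2*c*m - m^2 + m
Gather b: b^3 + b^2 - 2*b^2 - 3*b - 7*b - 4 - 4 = b^3 - b^2 - 10*b - 8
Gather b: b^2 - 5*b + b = b^2 - 4*b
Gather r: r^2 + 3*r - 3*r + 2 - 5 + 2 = r^2 - 1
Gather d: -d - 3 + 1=-d - 2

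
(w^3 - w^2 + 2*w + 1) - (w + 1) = w^3 - w^2 + w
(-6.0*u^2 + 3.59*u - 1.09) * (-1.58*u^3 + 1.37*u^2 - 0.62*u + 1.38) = 9.48*u^5 - 13.8922*u^4 + 10.3605*u^3 - 11.9991*u^2 + 5.63*u - 1.5042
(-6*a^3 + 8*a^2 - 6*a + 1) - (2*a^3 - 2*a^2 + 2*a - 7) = -8*a^3 + 10*a^2 - 8*a + 8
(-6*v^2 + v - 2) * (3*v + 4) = -18*v^3 - 21*v^2 - 2*v - 8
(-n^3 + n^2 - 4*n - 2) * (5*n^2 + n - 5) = -5*n^5 + 4*n^4 - 14*n^3 - 19*n^2 + 18*n + 10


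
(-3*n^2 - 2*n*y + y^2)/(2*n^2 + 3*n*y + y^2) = (-3*n + y)/(2*n + y)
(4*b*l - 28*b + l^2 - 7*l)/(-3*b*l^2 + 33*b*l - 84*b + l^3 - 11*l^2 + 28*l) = (-4*b - l)/(3*b*l - 12*b - l^2 + 4*l)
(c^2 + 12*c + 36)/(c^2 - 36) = (c + 6)/(c - 6)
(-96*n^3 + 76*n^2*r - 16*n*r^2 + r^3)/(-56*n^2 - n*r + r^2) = (12*n^2 - 8*n*r + r^2)/(7*n + r)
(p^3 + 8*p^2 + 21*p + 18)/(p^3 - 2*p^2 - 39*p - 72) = (p + 2)/(p - 8)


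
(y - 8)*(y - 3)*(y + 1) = y^3 - 10*y^2 + 13*y + 24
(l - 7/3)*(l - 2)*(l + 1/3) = l^3 - 4*l^2 + 29*l/9 + 14/9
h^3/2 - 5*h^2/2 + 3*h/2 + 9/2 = (h/2 + 1/2)*(h - 3)^2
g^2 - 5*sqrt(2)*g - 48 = (g - 8*sqrt(2))*(g + 3*sqrt(2))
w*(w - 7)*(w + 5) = w^3 - 2*w^2 - 35*w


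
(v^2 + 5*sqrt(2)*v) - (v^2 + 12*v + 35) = -12*v + 5*sqrt(2)*v - 35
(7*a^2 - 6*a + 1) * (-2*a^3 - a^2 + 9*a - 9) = -14*a^5 + 5*a^4 + 67*a^3 - 118*a^2 + 63*a - 9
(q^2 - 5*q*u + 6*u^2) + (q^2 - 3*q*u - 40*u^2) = 2*q^2 - 8*q*u - 34*u^2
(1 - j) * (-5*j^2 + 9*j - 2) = 5*j^3 - 14*j^2 + 11*j - 2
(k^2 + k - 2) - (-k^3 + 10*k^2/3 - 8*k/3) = k^3 - 7*k^2/3 + 11*k/3 - 2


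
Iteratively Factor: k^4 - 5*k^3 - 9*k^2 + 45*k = (k)*(k^3 - 5*k^2 - 9*k + 45) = k*(k + 3)*(k^2 - 8*k + 15) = k*(k - 3)*(k + 3)*(k - 5)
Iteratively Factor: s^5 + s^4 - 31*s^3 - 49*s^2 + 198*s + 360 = (s - 3)*(s^4 + 4*s^3 - 19*s^2 - 106*s - 120) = (s - 3)*(s + 3)*(s^3 + s^2 - 22*s - 40) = (s - 5)*(s - 3)*(s + 3)*(s^2 + 6*s + 8) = (s - 5)*(s - 3)*(s + 3)*(s + 4)*(s + 2)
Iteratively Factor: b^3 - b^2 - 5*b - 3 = (b + 1)*(b^2 - 2*b - 3) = (b + 1)^2*(b - 3)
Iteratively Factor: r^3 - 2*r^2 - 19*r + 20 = (r + 4)*(r^2 - 6*r + 5) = (r - 5)*(r + 4)*(r - 1)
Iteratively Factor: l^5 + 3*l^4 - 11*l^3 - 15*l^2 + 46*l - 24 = (l + 3)*(l^4 - 11*l^2 + 18*l - 8) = (l - 1)*(l + 3)*(l^3 + l^2 - 10*l + 8) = (l - 1)*(l + 3)*(l + 4)*(l^2 - 3*l + 2) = (l - 2)*(l - 1)*(l + 3)*(l + 4)*(l - 1)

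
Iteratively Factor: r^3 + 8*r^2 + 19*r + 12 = (r + 3)*(r^2 + 5*r + 4) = (r + 1)*(r + 3)*(r + 4)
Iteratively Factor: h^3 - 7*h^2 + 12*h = (h - 4)*(h^2 - 3*h) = (h - 4)*(h - 3)*(h)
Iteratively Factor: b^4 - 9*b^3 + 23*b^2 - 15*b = (b)*(b^3 - 9*b^2 + 23*b - 15) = b*(b - 3)*(b^2 - 6*b + 5) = b*(b - 5)*(b - 3)*(b - 1)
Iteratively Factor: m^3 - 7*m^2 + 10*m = (m - 5)*(m^2 - 2*m) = (m - 5)*(m - 2)*(m)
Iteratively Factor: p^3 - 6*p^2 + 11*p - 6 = (p - 3)*(p^2 - 3*p + 2) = (p - 3)*(p - 1)*(p - 2)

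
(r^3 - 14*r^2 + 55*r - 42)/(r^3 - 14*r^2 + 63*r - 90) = (r^2 - 8*r + 7)/(r^2 - 8*r + 15)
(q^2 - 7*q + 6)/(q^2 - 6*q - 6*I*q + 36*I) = (q - 1)/(q - 6*I)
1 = 1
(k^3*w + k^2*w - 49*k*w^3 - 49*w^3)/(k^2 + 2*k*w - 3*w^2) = w*(k^3 + k^2 - 49*k*w^2 - 49*w^2)/(k^2 + 2*k*w - 3*w^2)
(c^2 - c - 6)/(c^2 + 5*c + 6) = (c - 3)/(c + 3)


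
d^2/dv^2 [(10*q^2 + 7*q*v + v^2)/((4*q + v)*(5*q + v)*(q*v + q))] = 2*(32*q^3 + 24*q^2*v - 8*q^2 + 6*q*v^2 - 6*q*v - 2*q + v^3)/(q*(64*q^3*v^3 + 192*q^3*v^2 + 192*q^3*v + 64*q^3 + 48*q^2*v^4 + 144*q^2*v^3 + 144*q^2*v^2 + 48*q^2*v + 12*q*v^5 + 36*q*v^4 + 36*q*v^3 + 12*q*v^2 + v^6 + 3*v^5 + 3*v^4 + v^3))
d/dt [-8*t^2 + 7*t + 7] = 7 - 16*t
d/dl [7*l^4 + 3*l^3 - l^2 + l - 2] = 28*l^3 + 9*l^2 - 2*l + 1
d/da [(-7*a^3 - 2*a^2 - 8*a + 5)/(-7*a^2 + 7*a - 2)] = (49*a^4 - 98*a^3 - 28*a^2 + 78*a - 19)/(49*a^4 - 98*a^3 + 77*a^2 - 28*a + 4)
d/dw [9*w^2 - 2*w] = 18*w - 2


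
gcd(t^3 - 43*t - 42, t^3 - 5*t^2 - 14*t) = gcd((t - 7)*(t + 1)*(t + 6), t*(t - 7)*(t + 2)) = t - 7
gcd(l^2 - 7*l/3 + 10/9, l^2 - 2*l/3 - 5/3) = l - 5/3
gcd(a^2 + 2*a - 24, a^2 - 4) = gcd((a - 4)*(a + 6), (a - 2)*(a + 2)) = 1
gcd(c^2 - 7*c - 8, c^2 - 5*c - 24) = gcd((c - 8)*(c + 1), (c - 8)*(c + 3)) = c - 8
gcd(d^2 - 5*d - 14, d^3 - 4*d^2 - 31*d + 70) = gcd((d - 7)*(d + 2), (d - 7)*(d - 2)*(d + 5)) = d - 7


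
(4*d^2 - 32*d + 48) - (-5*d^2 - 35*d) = 9*d^2 + 3*d + 48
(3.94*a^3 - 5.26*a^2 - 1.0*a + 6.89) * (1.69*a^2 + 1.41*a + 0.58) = 6.6586*a^5 - 3.334*a^4 - 6.8214*a^3 + 7.1833*a^2 + 9.1349*a + 3.9962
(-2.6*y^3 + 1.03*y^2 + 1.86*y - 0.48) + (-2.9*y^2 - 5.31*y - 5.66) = -2.6*y^3 - 1.87*y^2 - 3.45*y - 6.14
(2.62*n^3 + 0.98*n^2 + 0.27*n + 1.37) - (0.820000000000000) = 2.62*n^3 + 0.98*n^2 + 0.27*n + 0.55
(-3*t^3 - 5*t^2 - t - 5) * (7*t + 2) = -21*t^4 - 41*t^3 - 17*t^2 - 37*t - 10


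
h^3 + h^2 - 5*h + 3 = (h - 1)^2*(h + 3)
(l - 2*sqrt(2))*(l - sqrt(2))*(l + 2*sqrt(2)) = l^3 - sqrt(2)*l^2 - 8*l + 8*sqrt(2)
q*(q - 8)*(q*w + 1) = q^3*w - 8*q^2*w + q^2 - 8*q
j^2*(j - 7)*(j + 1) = j^4 - 6*j^3 - 7*j^2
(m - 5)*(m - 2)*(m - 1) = m^3 - 8*m^2 + 17*m - 10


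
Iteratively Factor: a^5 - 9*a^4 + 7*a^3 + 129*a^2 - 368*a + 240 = (a - 3)*(a^4 - 6*a^3 - 11*a^2 + 96*a - 80) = (a - 3)*(a + 4)*(a^3 - 10*a^2 + 29*a - 20) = (a - 3)*(a - 1)*(a + 4)*(a^2 - 9*a + 20) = (a - 4)*(a - 3)*(a - 1)*(a + 4)*(a - 5)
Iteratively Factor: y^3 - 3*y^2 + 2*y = (y - 2)*(y^2 - y) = (y - 2)*(y - 1)*(y)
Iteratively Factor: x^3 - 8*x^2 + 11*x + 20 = (x - 5)*(x^2 - 3*x - 4) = (x - 5)*(x + 1)*(x - 4)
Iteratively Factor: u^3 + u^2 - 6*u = (u)*(u^2 + u - 6) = u*(u + 3)*(u - 2)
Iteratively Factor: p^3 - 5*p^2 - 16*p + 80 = (p - 4)*(p^2 - p - 20) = (p - 4)*(p + 4)*(p - 5)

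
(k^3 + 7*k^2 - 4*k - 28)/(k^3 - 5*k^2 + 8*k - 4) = (k^2 + 9*k + 14)/(k^2 - 3*k + 2)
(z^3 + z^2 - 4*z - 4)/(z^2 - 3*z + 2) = (z^2 + 3*z + 2)/(z - 1)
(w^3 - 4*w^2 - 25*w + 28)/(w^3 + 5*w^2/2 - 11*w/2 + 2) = 2*(w - 7)/(2*w - 1)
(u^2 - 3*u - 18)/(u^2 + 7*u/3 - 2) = 3*(u - 6)/(3*u - 2)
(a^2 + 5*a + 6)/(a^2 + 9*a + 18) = (a + 2)/(a + 6)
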